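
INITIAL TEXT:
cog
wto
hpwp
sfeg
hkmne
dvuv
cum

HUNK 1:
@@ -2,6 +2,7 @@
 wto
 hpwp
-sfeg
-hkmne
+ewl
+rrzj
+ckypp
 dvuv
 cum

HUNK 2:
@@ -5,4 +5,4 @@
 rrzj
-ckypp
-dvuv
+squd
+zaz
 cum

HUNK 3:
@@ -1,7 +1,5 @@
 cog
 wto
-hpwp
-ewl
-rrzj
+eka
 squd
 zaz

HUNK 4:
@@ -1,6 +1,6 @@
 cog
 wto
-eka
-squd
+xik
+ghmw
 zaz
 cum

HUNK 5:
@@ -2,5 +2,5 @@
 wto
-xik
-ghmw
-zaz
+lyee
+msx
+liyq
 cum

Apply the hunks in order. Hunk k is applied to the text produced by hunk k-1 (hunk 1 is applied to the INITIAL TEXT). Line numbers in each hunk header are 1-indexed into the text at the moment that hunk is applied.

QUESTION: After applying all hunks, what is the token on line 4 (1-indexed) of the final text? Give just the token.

Answer: msx

Derivation:
Hunk 1: at line 2 remove [sfeg,hkmne] add [ewl,rrzj,ckypp] -> 8 lines: cog wto hpwp ewl rrzj ckypp dvuv cum
Hunk 2: at line 5 remove [ckypp,dvuv] add [squd,zaz] -> 8 lines: cog wto hpwp ewl rrzj squd zaz cum
Hunk 3: at line 1 remove [hpwp,ewl,rrzj] add [eka] -> 6 lines: cog wto eka squd zaz cum
Hunk 4: at line 1 remove [eka,squd] add [xik,ghmw] -> 6 lines: cog wto xik ghmw zaz cum
Hunk 5: at line 2 remove [xik,ghmw,zaz] add [lyee,msx,liyq] -> 6 lines: cog wto lyee msx liyq cum
Final line 4: msx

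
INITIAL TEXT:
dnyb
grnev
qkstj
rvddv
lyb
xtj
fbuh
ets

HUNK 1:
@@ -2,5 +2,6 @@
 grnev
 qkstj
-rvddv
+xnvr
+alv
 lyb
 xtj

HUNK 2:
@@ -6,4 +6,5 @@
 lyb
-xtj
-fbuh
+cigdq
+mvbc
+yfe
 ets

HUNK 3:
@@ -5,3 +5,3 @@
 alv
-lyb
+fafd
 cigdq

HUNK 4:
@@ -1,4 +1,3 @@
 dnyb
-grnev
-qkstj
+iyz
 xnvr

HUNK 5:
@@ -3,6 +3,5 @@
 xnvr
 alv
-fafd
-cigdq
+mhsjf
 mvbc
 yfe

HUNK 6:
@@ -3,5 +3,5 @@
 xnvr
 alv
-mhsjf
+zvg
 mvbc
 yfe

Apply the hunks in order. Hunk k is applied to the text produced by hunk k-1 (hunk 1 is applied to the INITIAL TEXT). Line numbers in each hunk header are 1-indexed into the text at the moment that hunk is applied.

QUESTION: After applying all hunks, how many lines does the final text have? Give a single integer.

Hunk 1: at line 2 remove [rvddv] add [xnvr,alv] -> 9 lines: dnyb grnev qkstj xnvr alv lyb xtj fbuh ets
Hunk 2: at line 6 remove [xtj,fbuh] add [cigdq,mvbc,yfe] -> 10 lines: dnyb grnev qkstj xnvr alv lyb cigdq mvbc yfe ets
Hunk 3: at line 5 remove [lyb] add [fafd] -> 10 lines: dnyb grnev qkstj xnvr alv fafd cigdq mvbc yfe ets
Hunk 4: at line 1 remove [grnev,qkstj] add [iyz] -> 9 lines: dnyb iyz xnvr alv fafd cigdq mvbc yfe ets
Hunk 5: at line 3 remove [fafd,cigdq] add [mhsjf] -> 8 lines: dnyb iyz xnvr alv mhsjf mvbc yfe ets
Hunk 6: at line 3 remove [mhsjf] add [zvg] -> 8 lines: dnyb iyz xnvr alv zvg mvbc yfe ets
Final line count: 8

Answer: 8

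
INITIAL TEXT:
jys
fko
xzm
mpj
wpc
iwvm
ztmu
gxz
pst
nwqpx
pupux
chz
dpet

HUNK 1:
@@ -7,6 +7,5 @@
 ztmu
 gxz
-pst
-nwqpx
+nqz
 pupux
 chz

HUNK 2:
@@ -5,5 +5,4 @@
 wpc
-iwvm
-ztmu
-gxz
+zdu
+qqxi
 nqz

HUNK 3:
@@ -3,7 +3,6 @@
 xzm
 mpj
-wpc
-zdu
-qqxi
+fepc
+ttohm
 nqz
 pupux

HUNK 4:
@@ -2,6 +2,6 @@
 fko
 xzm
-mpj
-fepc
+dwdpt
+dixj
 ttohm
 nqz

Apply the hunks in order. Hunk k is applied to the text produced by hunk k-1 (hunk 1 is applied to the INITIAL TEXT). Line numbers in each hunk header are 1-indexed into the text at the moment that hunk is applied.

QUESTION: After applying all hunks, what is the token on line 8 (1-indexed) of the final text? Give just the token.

Answer: pupux

Derivation:
Hunk 1: at line 7 remove [pst,nwqpx] add [nqz] -> 12 lines: jys fko xzm mpj wpc iwvm ztmu gxz nqz pupux chz dpet
Hunk 2: at line 5 remove [iwvm,ztmu,gxz] add [zdu,qqxi] -> 11 lines: jys fko xzm mpj wpc zdu qqxi nqz pupux chz dpet
Hunk 3: at line 3 remove [wpc,zdu,qqxi] add [fepc,ttohm] -> 10 lines: jys fko xzm mpj fepc ttohm nqz pupux chz dpet
Hunk 4: at line 2 remove [mpj,fepc] add [dwdpt,dixj] -> 10 lines: jys fko xzm dwdpt dixj ttohm nqz pupux chz dpet
Final line 8: pupux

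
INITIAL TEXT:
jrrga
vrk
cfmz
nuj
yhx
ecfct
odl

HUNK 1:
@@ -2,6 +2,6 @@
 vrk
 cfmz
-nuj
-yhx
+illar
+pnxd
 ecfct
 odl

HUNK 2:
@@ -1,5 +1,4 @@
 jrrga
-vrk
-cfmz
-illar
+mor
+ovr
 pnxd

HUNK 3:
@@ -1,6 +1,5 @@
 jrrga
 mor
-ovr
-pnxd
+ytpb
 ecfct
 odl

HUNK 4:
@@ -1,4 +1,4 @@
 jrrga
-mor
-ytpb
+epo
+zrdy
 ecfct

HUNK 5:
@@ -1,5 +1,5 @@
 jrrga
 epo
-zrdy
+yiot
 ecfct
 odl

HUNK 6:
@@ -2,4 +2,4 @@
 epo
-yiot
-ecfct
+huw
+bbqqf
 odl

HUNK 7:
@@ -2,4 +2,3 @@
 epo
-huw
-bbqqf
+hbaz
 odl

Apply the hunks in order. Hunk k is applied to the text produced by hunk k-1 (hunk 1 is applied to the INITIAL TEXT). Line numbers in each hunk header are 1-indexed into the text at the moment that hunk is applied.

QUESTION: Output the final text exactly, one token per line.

Answer: jrrga
epo
hbaz
odl

Derivation:
Hunk 1: at line 2 remove [nuj,yhx] add [illar,pnxd] -> 7 lines: jrrga vrk cfmz illar pnxd ecfct odl
Hunk 2: at line 1 remove [vrk,cfmz,illar] add [mor,ovr] -> 6 lines: jrrga mor ovr pnxd ecfct odl
Hunk 3: at line 1 remove [ovr,pnxd] add [ytpb] -> 5 lines: jrrga mor ytpb ecfct odl
Hunk 4: at line 1 remove [mor,ytpb] add [epo,zrdy] -> 5 lines: jrrga epo zrdy ecfct odl
Hunk 5: at line 1 remove [zrdy] add [yiot] -> 5 lines: jrrga epo yiot ecfct odl
Hunk 6: at line 2 remove [yiot,ecfct] add [huw,bbqqf] -> 5 lines: jrrga epo huw bbqqf odl
Hunk 7: at line 2 remove [huw,bbqqf] add [hbaz] -> 4 lines: jrrga epo hbaz odl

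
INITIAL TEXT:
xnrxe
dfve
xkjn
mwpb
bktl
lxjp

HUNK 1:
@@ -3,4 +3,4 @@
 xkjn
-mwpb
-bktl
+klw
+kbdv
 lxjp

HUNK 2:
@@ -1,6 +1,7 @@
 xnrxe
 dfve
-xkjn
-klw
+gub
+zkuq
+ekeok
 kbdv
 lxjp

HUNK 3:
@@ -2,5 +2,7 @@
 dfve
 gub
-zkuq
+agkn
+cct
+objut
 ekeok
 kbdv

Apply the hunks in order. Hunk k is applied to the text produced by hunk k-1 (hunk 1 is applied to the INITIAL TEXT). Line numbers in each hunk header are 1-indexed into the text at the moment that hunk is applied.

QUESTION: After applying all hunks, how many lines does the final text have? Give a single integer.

Hunk 1: at line 3 remove [mwpb,bktl] add [klw,kbdv] -> 6 lines: xnrxe dfve xkjn klw kbdv lxjp
Hunk 2: at line 1 remove [xkjn,klw] add [gub,zkuq,ekeok] -> 7 lines: xnrxe dfve gub zkuq ekeok kbdv lxjp
Hunk 3: at line 2 remove [zkuq] add [agkn,cct,objut] -> 9 lines: xnrxe dfve gub agkn cct objut ekeok kbdv lxjp
Final line count: 9

Answer: 9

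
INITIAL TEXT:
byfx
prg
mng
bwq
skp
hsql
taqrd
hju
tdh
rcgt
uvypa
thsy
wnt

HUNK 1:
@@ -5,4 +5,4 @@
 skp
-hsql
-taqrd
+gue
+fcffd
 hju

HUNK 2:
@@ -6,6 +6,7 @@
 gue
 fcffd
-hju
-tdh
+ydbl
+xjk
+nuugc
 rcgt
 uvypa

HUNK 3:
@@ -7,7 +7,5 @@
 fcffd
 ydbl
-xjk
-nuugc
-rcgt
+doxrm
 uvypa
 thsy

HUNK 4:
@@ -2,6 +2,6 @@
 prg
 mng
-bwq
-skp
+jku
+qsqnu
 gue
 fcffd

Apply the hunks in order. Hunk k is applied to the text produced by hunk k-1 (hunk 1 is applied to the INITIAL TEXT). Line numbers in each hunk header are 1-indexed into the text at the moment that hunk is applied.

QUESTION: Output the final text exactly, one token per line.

Answer: byfx
prg
mng
jku
qsqnu
gue
fcffd
ydbl
doxrm
uvypa
thsy
wnt

Derivation:
Hunk 1: at line 5 remove [hsql,taqrd] add [gue,fcffd] -> 13 lines: byfx prg mng bwq skp gue fcffd hju tdh rcgt uvypa thsy wnt
Hunk 2: at line 6 remove [hju,tdh] add [ydbl,xjk,nuugc] -> 14 lines: byfx prg mng bwq skp gue fcffd ydbl xjk nuugc rcgt uvypa thsy wnt
Hunk 3: at line 7 remove [xjk,nuugc,rcgt] add [doxrm] -> 12 lines: byfx prg mng bwq skp gue fcffd ydbl doxrm uvypa thsy wnt
Hunk 4: at line 2 remove [bwq,skp] add [jku,qsqnu] -> 12 lines: byfx prg mng jku qsqnu gue fcffd ydbl doxrm uvypa thsy wnt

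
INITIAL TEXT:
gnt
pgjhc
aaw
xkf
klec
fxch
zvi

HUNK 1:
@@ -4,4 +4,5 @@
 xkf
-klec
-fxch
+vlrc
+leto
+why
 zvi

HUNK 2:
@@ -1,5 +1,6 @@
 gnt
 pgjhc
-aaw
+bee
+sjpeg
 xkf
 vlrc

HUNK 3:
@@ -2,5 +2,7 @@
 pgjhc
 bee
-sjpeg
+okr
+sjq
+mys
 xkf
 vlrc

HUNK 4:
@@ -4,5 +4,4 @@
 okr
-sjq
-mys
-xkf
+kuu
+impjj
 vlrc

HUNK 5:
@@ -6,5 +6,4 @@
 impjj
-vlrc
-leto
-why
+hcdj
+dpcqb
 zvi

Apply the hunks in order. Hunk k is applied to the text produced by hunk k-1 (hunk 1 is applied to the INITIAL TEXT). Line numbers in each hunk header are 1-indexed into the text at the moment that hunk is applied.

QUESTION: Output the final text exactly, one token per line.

Answer: gnt
pgjhc
bee
okr
kuu
impjj
hcdj
dpcqb
zvi

Derivation:
Hunk 1: at line 4 remove [klec,fxch] add [vlrc,leto,why] -> 8 lines: gnt pgjhc aaw xkf vlrc leto why zvi
Hunk 2: at line 1 remove [aaw] add [bee,sjpeg] -> 9 lines: gnt pgjhc bee sjpeg xkf vlrc leto why zvi
Hunk 3: at line 2 remove [sjpeg] add [okr,sjq,mys] -> 11 lines: gnt pgjhc bee okr sjq mys xkf vlrc leto why zvi
Hunk 4: at line 4 remove [sjq,mys,xkf] add [kuu,impjj] -> 10 lines: gnt pgjhc bee okr kuu impjj vlrc leto why zvi
Hunk 5: at line 6 remove [vlrc,leto,why] add [hcdj,dpcqb] -> 9 lines: gnt pgjhc bee okr kuu impjj hcdj dpcqb zvi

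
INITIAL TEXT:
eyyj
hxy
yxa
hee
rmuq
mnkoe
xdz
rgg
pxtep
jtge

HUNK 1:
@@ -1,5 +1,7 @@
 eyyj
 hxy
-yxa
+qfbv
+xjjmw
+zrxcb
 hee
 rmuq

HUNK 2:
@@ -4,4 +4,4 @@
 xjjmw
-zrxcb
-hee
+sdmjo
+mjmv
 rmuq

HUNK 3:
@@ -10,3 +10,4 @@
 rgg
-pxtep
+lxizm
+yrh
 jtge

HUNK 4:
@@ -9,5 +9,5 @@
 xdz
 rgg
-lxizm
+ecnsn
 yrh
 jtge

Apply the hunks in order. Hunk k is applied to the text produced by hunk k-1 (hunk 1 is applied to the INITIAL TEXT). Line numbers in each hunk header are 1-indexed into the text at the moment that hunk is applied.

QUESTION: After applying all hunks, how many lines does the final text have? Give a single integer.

Hunk 1: at line 1 remove [yxa] add [qfbv,xjjmw,zrxcb] -> 12 lines: eyyj hxy qfbv xjjmw zrxcb hee rmuq mnkoe xdz rgg pxtep jtge
Hunk 2: at line 4 remove [zrxcb,hee] add [sdmjo,mjmv] -> 12 lines: eyyj hxy qfbv xjjmw sdmjo mjmv rmuq mnkoe xdz rgg pxtep jtge
Hunk 3: at line 10 remove [pxtep] add [lxizm,yrh] -> 13 lines: eyyj hxy qfbv xjjmw sdmjo mjmv rmuq mnkoe xdz rgg lxizm yrh jtge
Hunk 4: at line 9 remove [lxizm] add [ecnsn] -> 13 lines: eyyj hxy qfbv xjjmw sdmjo mjmv rmuq mnkoe xdz rgg ecnsn yrh jtge
Final line count: 13

Answer: 13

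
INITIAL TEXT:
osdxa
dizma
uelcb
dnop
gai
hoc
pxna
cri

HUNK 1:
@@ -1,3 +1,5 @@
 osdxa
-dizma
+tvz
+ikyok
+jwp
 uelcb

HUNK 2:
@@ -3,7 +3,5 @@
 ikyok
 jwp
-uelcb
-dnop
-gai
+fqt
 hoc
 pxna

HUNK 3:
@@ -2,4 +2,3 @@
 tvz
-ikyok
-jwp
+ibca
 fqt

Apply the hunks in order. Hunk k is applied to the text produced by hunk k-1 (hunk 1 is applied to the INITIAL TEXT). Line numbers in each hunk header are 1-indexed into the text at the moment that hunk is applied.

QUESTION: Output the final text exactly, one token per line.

Answer: osdxa
tvz
ibca
fqt
hoc
pxna
cri

Derivation:
Hunk 1: at line 1 remove [dizma] add [tvz,ikyok,jwp] -> 10 lines: osdxa tvz ikyok jwp uelcb dnop gai hoc pxna cri
Hunk 2: at line 3 remove [uelcb,dnop,gai] add [fqt] -> 8 lines: osdxa tvz ikyok jwp fqt hoc pxna cri
Hunk 3: at line 2 remove [ikyok,jwp] add [ibca] -> 7 lines: osdxa tvz ibca fqt hoc pxna cri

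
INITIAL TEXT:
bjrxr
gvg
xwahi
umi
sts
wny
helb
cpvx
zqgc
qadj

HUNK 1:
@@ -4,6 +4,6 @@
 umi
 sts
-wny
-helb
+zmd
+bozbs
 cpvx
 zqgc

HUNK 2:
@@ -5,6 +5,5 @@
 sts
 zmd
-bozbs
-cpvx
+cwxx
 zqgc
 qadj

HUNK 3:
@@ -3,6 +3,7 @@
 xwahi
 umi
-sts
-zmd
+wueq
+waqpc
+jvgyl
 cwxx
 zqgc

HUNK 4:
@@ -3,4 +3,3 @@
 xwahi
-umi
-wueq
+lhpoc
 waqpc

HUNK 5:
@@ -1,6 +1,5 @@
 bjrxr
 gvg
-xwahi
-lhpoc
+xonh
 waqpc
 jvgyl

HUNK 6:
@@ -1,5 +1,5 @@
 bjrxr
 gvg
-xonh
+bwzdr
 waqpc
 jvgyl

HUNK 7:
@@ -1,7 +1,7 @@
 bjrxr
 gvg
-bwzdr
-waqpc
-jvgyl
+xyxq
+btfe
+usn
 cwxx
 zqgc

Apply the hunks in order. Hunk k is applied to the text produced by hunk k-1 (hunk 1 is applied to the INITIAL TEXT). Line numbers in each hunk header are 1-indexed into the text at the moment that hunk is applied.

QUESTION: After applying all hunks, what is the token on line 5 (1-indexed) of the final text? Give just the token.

Answer: usn

Derivation:
Hunk 1: at line 4 remove [wny,helb] add [zmd,bozbs] -> 10 lines: bjrxr gvg xwahi umi sts zmd bozbs cpvx zqgc qadj
Hunk 2: at line 5 remove [bozbs,cpvx] add [cwxx] -> 9 lines: bjrxr gvg xwahi umi sts zmd cwxx zqgc qadj
Hunk 3: at line 3 remove [sts,zmd] add [wueq,waqpc,jvgyl] -> 10 lines: bjrxr gvg xwahi umi wueq waqpc jvgyl cwxx zqgc qadj
Hunk 4: at line 3 remove [umi,wueq] add [lhpoc] -> 9 lines: bjrxr gvg xwahi lhpoc waqpc jvgyl cwxx zqgc qadj
Hunk 5: at line 1 remove [xwahi,lhpoc] add [xonh] -> 8 lines: bjrxr gvg xonh waqpc jvgyl cwxx zqgc qadj
Hunk 6: at line 1 remove [xonh] add [bwzdr] -> 8 lines: bjrxr gvg bwzdr waqpc jvgyl cwxx zqgc qadj
Hunk 7: at line 1 remove [bwzdr,waqpc,jvgyl] add [xyxq,btfe,usn] -> 8 lines: bjrxr gvg xyxq btfe usn cwxx zqgc qadj
Final line 5: usn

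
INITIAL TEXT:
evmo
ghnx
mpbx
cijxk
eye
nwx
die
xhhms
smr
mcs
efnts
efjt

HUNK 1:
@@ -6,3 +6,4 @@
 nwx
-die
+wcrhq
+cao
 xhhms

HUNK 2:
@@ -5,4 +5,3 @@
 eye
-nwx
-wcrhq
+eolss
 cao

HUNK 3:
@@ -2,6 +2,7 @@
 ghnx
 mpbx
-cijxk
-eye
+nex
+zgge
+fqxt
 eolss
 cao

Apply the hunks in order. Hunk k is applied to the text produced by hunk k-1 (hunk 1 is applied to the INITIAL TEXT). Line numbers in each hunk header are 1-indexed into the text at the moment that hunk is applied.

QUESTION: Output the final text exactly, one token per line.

Hunk 1: at line 6 remove [die] add [wcrhq,cao] -> 13 lines: evmo ghnx mpbx cijxk eye nwx wcrhq cao xhhms smr mcs efnts efjt
Hunk 2: at line 5 remove [nwx,wcrhq] add [eolss] -> 12 lines: evmo ghnx mpbx cijxk eye eolss cao xhhms smr mcs efnts efjt
Hunk 3: at line 2 remove [cijxk,eye] add [nex,zgge,fqxt] -> 13 lines: evmo ghnx mpbx nex zgge fqxt eolss cao xhhms smr mcs efnts efjt

Answer: evmo
ghnx
mpbx
nex
zgge
fqxt
eolss
cao
xhhms
smr
mcs
efnts
efjt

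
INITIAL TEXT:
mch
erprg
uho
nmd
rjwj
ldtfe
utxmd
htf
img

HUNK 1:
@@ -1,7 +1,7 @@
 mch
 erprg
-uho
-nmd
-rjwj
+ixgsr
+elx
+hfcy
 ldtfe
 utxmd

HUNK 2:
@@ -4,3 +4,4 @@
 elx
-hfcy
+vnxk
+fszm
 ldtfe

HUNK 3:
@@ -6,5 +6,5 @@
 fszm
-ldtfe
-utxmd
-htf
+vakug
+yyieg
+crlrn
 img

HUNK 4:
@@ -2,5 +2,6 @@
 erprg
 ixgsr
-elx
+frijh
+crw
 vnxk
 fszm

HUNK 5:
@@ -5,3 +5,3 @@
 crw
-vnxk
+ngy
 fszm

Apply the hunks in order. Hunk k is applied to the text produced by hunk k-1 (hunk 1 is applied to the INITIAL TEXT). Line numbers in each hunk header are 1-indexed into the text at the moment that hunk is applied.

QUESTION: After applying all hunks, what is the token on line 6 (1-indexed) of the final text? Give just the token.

Hunk 1: at line 1 remove [uho,nmd,rjwj] add [ixgsr,elx,hfcy] -> 9 lines: mch erprg ixgsr elx hfcy ldtfe utxmd htf img
Hunk 2: at line 4 remove [hfcy] add [vnxk,fszm] -> 10 lines: mch erprg ixgsr elx vnxk fszm ldtfe utxmd htf img
Hunk 3: at line 6 remove [ldtfe,utxmd,htf] add [vakug,yyieg,crlrn] -> 10 lines: mch erprg ixgsr elx vnxk fszm vakug yyieg crlrn img
Hunk 4: at line 2 remove [elx] add [frijh,crw] -> 11 lines: mch erprg ixgsr frijh crw vnxk fszm vakug yyieg crlrn img
Hunk 5: at line 5 remove [vnxk] add [ngy] -> 11 lines: mch erprg ixgsr frijh crw ngy fszm vakug yyieg crlrn img
Final line 6: ngy

Answer: ngy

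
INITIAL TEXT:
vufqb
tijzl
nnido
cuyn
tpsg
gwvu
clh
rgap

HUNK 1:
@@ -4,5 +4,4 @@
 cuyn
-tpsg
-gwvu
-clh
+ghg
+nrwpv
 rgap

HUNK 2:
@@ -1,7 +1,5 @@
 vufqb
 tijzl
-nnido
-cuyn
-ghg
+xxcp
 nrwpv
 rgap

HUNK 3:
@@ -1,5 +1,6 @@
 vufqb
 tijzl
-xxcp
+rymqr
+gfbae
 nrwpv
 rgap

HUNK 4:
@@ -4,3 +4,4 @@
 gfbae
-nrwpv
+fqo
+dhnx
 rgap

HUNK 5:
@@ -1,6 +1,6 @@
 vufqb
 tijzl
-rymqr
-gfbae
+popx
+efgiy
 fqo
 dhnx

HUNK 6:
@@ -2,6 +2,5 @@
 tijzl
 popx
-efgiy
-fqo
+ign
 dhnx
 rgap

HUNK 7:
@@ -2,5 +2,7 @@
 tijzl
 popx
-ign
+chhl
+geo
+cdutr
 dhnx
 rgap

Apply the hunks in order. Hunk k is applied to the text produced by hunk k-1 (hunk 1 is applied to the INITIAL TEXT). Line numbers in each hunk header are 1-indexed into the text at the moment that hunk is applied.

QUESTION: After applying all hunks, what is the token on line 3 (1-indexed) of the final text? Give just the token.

Answer: popx

Derivation:
Hunk 1: at line 4 remove [tpsg,gwvu,clh] add [ghg,nrwpv] -> 7 lines: vufqb tijzl nnido cuyn ghg nrwpv rgap
Hunk 2: at line 1 remove [nnido,cuyn,ghg] add [xxcp] -> 5 lines: vufqb tijzl xxcp nrwpv rgap
Hunk 3: at line 1 remove [xxcp] add [rymqr,gfbae] -> 6 lines: vufqb tijzl rymqr gfbae nrwpv rgap
Hunk 4: at line 4 remove [nrwpv] add [fqo,dhnx] -> 7 lines: vufqb tijzl rymqr gfbae fqo dhnx rgap
Hunk 5: at line 1 remove [rymqr,gfbae] add [popx,efgiy] -> 7 lines: vufqb tijzl popx efgiy fqo dhnx rgap
Hunk 6: at line 2 remove [efgiy,fqo] add [ign] -> 6 lines: vufqb tijzl popx ign dhnx rgap
Hunk 7: at line 2 remove [ign] add [chhl,geo,cdutr] -> 8 lines: vufqb tijzl popx chhl geo cdutr dhnx rgap
Final line 3: popx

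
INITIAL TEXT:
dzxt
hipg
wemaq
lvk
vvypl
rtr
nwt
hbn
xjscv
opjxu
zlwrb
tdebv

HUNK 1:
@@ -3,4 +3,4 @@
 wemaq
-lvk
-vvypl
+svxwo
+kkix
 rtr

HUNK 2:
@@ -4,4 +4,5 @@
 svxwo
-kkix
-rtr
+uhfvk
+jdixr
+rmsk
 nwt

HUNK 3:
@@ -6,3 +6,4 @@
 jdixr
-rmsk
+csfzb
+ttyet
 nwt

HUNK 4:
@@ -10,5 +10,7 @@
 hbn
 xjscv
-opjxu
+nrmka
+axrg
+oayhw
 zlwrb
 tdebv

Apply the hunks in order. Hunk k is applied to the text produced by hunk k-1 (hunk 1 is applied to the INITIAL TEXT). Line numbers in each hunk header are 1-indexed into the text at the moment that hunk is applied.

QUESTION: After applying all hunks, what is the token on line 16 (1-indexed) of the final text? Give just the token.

Hunk 1: at line 3 remove [lvk,vvypl] add [svxwo,kkix] -> 12 lines: dzxt hipg wemaq svxwo kkix rtr nwt hbn xjscv opjxu zlwrb tdebv
Hunk 2: at line 4 remove [kkix,rtr] add [uhfvk,jdixr,rmsk] -> 13 lines: dzxt hipg wemaq svxwo uhfvk jdixr rmsk nwt hbn xjscv opjxu zlwrb tdebv
Hunk 3: at line 6 remove [rmsk] add [csfzb,ttyet] -> 14 lines: dzxt hipg wemaq svxwo uhfvk jdixr csfzb ttyet nwt hbn xjscv opjxu zlwrb tdebv
Hunk 4: at line 10 remove [opjxu] add [nrmka,axrg,oayhw] -> 16 lines: dzxt hipg wemaq svxwo uhfvk jdixr csfzb ttyet nwt hbn xjscv nrmka axrg oayhw zlwrb tdebv
Final line 16: tdebv

Answer: tdebv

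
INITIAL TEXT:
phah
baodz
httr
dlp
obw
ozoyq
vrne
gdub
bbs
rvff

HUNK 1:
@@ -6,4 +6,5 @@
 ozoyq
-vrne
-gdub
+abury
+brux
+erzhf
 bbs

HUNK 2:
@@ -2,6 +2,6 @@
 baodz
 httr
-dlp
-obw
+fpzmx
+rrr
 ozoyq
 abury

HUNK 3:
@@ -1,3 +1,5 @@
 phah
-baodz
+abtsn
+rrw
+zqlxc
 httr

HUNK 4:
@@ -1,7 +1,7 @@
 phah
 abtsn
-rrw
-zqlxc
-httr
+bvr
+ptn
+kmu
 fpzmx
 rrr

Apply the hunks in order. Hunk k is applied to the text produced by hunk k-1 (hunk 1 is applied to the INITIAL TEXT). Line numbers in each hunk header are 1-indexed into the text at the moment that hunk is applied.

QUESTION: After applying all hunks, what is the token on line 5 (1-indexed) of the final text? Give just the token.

Answer: kmu

Derivation:
Hunk 1: at line 6 remove [vrne,gdub] add [abury,brux,erzhf] -> 11 lines: phah baodz httr dlp obw ozoyq abury brux erzhf bbs rvff
Hunk 2: at line 2 remove [dlp,obw] add [fpzmx,rrr] -> 11 lines: phah baodz httr fpzmx rrr ozoyq abury brux erzhf bbs rvff
Hunk 3: at line 1 remove [baodz] add [abtsn,rrw,zqlxc] -> 13 lines: phah abtsn rrw zqlxc httr fpzmx rrr ozoyq abury brux erzhf bbs rvff
Hunk 4: at line 1 remove [rrw,zqlxc,httr] add [bvr,ptn,kmu] -> 13 lines: phah abtsn bvr ptn kmu fpzmx rrr ozoyq abury brux erzhf bbs rvff
Final line 5: kmu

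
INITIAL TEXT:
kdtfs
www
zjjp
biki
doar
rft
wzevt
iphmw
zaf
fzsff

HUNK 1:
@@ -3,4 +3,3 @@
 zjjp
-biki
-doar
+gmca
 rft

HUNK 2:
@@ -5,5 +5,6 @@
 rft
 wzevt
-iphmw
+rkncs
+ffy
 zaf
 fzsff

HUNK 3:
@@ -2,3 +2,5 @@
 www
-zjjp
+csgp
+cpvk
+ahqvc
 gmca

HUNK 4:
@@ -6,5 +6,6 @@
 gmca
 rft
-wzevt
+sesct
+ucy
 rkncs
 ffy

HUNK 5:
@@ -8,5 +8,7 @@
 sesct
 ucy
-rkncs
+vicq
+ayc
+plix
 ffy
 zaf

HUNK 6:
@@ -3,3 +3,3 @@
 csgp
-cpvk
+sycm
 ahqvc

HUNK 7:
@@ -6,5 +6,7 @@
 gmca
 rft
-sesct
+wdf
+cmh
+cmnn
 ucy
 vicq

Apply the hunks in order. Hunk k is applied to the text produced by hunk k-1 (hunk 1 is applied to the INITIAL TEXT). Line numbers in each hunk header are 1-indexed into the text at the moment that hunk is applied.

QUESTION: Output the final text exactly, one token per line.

Answer: kdtfs
www
csgp
sycm
ahqvc
gmca
rft
wdf
cmh
cmnn
ucy
vicq
ayc
plix
ffy
zaf
fzsff

Derivation:
Hunk 1: at line 3 remove [biki,doar] add [gmca] -> 9 lines: kdtfs www zjjp gmca rft wzevt iphmw zaf fzsff
Hunk 2: at line 5 remove [iphmw] add [rkncs,ffy] -> 10 lines: kdtfs www zjjp gmca rft wzevt rkncs ffy zaf fzsff
Hunk 3: at line 2 remove [zjjp] add [csgp,cpvk,ahqvc] -> 12 lines: kdtfs www csgp cpvk ahqvc gmca rft wzevt rkncs ffy zaf fzsff
Hunk 4: at line 6 remove [wzevt] add [sesct,ucy] -> 13 lines: kdtfs www csgp cpvk ahqvc gmca rft sesct ucy rkncs ffy zaf fzsff
Hunk 5: at line 8 remove [rkncs] add [vicq,ayc,plix] -> 15 lines: kdtfs www csgp cpvk ahqvc gmca rft sesct ucy vicq ayc plix ffy zaf fzsff
Hunk 6: at line 3 remove [cpvk] add [sycm] -> 15 lines: kdtfs www csgp sycm ahqvc gmca rft sesct ucy vicq ayc plix ffy zaf fzsff
Hunk 7: at line 6 remove [sesct] add [wdf,cmh,cmnn] -> 17 lines: kdtfs www csgp sycm ahqvc gmca rft wdf cmh cmnn ucy vicq ayc plix ffy zaf fzsff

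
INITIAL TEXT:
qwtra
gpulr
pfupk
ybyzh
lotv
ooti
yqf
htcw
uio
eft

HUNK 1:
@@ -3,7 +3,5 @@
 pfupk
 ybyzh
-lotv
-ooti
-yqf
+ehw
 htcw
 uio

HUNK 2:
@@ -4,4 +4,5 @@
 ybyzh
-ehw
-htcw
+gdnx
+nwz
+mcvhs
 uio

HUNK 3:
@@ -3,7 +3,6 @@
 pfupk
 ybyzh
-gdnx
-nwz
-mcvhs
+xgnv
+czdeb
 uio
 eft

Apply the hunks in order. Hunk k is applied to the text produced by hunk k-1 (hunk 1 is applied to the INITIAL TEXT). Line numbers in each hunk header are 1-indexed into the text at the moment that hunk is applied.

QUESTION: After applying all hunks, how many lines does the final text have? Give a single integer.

Answer: 8

Derivation:
Hunk 1: at line 3 remove [lotv,ooti,yqf] add [ehw] -> 8 lines: qwtra gpulr pfupk ybyzh ehw htcw uio eft
Hunk 2: at line 4 remove [ehw,htcw] add [gdnx,nwz,mcvhs] -> 9 lines: qwtra gpulr pfupk ybyzh gdnx nwz mcvhs uio eft
Hunk 3: at line 3 remove [gdnx,nwz,mcvhs] add [xgnv,czdeb] -> 8 lines: qwtra gpulr pfupk ybyzh xgnv czdeb uio eft
Final line count: 8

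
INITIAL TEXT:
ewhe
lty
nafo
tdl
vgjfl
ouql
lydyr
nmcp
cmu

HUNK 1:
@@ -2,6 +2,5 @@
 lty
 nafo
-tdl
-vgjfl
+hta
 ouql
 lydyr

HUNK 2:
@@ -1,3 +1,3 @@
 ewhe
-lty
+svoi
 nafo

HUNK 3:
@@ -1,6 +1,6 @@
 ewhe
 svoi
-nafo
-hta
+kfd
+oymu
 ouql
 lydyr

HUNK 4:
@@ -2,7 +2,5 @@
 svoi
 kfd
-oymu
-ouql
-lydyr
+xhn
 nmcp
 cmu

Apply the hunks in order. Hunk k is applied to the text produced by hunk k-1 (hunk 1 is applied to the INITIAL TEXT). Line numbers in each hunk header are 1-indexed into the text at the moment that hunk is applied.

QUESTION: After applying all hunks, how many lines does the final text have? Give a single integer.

Answer: 6

Derivation:
Hunk 1: at line 2 remove [tdl,vgjfl] add [hta] -> 8 lines: ewhe lty nafo hta ouql lydyr nmcp cmu
Hunk 2: at line 1 remove [lty] add [svoi] -> 8 lines: ewhe svoi nafo hta ouql lydyr nmcp cmu
Hunk 3: at line 1 remove [nafo,hta] add [kfd,oymu] -> 8 lines: ewhe svoi kfd oymu ouql lydyr nmcp cmu
Hunk 4: at line 2 remove [oymu,ouql,lydyr] add [xhn] -> 6 lines: ewhe svoi kfd xhn nmcp cmu
Final line count: 6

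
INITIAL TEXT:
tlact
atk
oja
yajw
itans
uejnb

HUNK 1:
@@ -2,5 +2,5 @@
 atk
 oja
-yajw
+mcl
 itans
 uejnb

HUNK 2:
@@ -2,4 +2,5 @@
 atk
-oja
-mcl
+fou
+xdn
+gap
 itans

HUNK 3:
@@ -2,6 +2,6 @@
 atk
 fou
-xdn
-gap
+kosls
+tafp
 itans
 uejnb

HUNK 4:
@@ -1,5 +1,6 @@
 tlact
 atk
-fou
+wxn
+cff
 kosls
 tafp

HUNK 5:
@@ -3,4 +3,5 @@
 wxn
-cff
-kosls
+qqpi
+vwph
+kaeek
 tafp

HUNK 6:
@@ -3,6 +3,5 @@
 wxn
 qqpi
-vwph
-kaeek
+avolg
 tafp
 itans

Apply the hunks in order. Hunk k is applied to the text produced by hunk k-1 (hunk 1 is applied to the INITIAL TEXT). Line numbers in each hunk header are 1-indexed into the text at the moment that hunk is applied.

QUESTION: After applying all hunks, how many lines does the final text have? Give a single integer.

Answer: 8

Derivation:
Hunk 1: at line 2 remove [yajw] add [mcl] -> 6 lines: tlact atk oja mcl itans uejnb
Hunk 2: at line 2 remove [oja,mcl] add [fou,xdn,gap] -> 7 lines: tlact atk fou xdn gap itans uejnb
Hunk 3: at line 2 remove [xdn,gap] add [kosls,tafp] -> 7 lines: tlact atk fou kosls tafp itans uejnb
Hunk 4: at line 1 remove [fou] add [wxn,cff] -> 8 lines: tlact atk wxn cff kosls tafp itans uejnb
Hunk 5: at line 3 remove [cff,kosls] add [qqpi,vwph,kaeek] -> 9 lines: tlact atk wxn qqpi vwph kaeek tafp itans uejnb
Hunk 6: at line 3 remove [vwph,kaeek] add [avolg] -> 8 lines: tlact atk wxn qqpi avolg tafp itans uejnb
Final line count: 8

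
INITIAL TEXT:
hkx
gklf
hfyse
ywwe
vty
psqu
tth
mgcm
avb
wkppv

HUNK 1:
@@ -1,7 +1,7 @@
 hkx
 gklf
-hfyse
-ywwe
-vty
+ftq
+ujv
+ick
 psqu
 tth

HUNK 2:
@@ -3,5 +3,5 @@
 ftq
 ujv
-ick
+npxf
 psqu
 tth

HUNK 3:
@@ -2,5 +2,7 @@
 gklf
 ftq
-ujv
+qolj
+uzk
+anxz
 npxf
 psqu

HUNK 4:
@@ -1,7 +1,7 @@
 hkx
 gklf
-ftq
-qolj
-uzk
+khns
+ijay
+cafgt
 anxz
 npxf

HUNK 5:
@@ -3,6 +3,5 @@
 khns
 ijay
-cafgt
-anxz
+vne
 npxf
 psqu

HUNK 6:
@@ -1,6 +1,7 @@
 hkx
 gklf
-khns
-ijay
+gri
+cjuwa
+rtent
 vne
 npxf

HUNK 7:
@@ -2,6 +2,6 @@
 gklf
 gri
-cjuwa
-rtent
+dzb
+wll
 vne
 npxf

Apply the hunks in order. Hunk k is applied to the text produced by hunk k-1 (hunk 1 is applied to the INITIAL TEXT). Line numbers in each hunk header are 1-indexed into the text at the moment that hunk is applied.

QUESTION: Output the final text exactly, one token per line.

Answer: hkx
gklf
gri
dzb
wll
vne
npxf
psqu
tth
mgcm
avb
wkppv

Derivation:
Hunk 1: at line 1 remove [hfyse,ywwe,vty] add [ftq,ujv,ick] -> 10 lines: hkx gklf ftq ujv ick psqu tth mgcm avb wkppv
Hunk 2: at line 3 remove [ick] add [npxf] -> 10 lines: hkx gklf ftq ujv npxf psqu tth mgcm avb wkppv
Hunk 3: at line 2 remove [ujv] add [qolj,uzk,anxz] -> 12 lines: hkx gklf ftq qolj uzk anxz npxf psqu tth mgcm avb wkppv
Hunk 4: at line 1 remove [ftq,qolj,uzk] add [khns,ijay,cafgt] -> 12 lines: hkx gklf khns ijay cafgt anxz npxf psqu tth mgcm avb wkppv
Hunk 5: at line 3 remove [cafgt,anxz] add [vne] -> 11 lines: hkx gklf khns ijay vne npxf psqu tth mgcm avb wkppv
Hunk 6: at line 1 remove [khns,ijay] add [gri,cjuwa,rtent] -> 12 lines: hkx gklf gri cjuwa rtent vne npxf psqu tth mgcm avb wkppv
Hunk 7: at line 2 remove [cjuwa,rtent] add [dzb,wll] -> 12 lines: hkx gklf gri dzb wll vne npxf psqu tth mgcm avb wkppv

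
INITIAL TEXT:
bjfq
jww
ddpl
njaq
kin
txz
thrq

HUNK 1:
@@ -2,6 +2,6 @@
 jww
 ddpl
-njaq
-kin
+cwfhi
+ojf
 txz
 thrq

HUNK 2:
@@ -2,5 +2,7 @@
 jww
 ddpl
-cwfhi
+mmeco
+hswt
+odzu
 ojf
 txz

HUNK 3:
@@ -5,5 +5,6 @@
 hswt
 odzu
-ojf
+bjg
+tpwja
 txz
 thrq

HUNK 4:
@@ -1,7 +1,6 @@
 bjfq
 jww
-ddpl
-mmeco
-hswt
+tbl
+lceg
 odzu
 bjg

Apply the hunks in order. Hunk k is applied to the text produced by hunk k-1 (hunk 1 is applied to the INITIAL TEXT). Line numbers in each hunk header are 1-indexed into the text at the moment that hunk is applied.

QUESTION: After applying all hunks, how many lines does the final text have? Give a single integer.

Hunk 1: at line 2 remove [njaq,kin] add [cwfhi,ojf] -> 7 lines: bjfq jww ddpl cwfhi ojf txz thrq
Hunk 2: at line 2 remove [cwfhi] add [mmeco,hswt,odzu] -> 9 lines: bjfq jww ddpl mmeco hswt odzu ojf txz thrq
Hunk 3: at line 5 remove [ojf] add [bjg,tpwja] -> 10 lines: bjfq jww ddpl mmeco hswt odzu bjg tpwja txz thrq
Hunk 4: at line 1 remove [ddpl,mmeco,hswt] add [tbl,lceg] -> 9 lines: bjfq jww tbl lceg odzu bjg tpwja txz thrq
Final line count: 9

Answer: 9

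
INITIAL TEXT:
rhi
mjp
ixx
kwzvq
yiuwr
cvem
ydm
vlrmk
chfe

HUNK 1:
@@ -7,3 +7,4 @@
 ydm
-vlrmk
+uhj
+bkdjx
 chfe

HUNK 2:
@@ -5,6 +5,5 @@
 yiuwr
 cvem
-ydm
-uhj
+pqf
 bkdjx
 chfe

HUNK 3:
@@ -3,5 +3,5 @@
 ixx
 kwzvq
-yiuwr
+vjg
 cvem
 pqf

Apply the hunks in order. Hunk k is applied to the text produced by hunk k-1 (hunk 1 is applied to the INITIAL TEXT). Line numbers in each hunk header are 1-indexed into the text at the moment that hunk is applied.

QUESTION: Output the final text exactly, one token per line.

Answer: rhi
mjp
ixx
kwzvq
vjg
cvem
pqf
bkdjx
chfe

Derivation:
Hunk 1: at line 7 remove [vlrmk] add [uhj,bkdjx] -> 10 lines: rhi mjp ixx kwzvq yiuwr cvem ydm uhj bkdjx chfe
Hunk 2: at line 5 remove [ydm,uhj] add [pqf] -> 9 lines: rhi mjp ixx kwzvq yiuwr cvem pqf bkdjx chfe
Hunk 3: at line 3 remove [yiuwr] add [vjg] -> 9 lines: rhi mjp ixx kwzvq vjg cvem pqf bkdjx chfe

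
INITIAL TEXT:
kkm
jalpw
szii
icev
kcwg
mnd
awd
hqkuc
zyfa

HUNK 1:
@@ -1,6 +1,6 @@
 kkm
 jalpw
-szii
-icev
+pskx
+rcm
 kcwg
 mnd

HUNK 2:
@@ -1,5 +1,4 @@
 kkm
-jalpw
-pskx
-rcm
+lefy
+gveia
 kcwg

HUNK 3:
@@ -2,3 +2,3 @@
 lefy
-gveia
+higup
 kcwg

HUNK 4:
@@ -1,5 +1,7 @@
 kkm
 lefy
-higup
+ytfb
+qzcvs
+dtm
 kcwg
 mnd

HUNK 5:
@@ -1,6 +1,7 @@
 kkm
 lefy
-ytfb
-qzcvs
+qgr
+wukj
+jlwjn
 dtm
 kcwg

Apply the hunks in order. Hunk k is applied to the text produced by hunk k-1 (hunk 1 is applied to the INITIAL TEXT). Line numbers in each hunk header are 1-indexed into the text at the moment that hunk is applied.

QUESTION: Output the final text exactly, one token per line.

Answer: kkm
lefy
qgr
wukj
jlwjn
dtm
kcwg
mnd
awd
hqkuc
zyfa

Derivation:
Hunk 1: at line 1 remove [szii,icev] add [pskx,rcm] -> 9 lines: kkm jalpw pskx rcm kcwg mnd awd hqkuc zyfa
Hunk 2: at line 1 remove [jalpw,pskx,rcm] add [lefy,gveia] -> 8 lines: kkm lefy gveia kcwg mnd awd hqkuc zyfa
Hunk 3: at line 2 remove [gveia] add [higup] -> 8 lines: kkm lefy higup kcwg mnd awd hqkuc zyfa
Hunk 4: at line 1 remove [higup] add [ytfb,qzcvs,dtm] -> 10 lines: kkm lefy ytfb qzcvs dtm kcwg mnd awd hqkuc zyfa
Hunk 5: at line 1 remove [ytfb,qzcvs] add [qgr,wukj,jlwjn] -> 11 lines: kkm lefy qgr wukj jlwjn dtm kcwg mnd awd hqkuc zyfa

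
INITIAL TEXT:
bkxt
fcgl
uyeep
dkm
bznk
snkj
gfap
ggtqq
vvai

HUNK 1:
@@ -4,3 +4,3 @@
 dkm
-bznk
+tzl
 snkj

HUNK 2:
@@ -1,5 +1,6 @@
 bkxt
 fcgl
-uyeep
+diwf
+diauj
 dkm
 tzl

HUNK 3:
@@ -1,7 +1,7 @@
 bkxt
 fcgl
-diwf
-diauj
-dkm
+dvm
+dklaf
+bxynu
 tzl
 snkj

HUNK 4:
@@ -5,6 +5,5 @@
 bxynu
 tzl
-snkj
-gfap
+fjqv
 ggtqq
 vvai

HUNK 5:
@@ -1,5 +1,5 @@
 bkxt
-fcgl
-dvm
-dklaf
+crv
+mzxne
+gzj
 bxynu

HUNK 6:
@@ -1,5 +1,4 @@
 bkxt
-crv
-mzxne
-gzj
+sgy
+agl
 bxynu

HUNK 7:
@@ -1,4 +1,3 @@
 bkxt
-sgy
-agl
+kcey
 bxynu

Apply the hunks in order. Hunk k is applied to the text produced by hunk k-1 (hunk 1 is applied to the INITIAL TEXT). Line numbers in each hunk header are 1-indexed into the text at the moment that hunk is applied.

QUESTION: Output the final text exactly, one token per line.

Answer: bkxt
kcey
bxynu
tzl
fjqv
ggtqq
vvai

Derivation:
Hunk 1: at line 4 remove [bznk] add [tzl] -> 9 lines: bkxt fcgl uyeep dkm tzl snkj gfap ggtqq vvai
Hunk 2: at line 1 remove [uyeep] add [diwf,diauj] -> 10 lines: bkxt fcgl diwf diauj dkm tzl snkj gfap ggtqq vvai
Hunk 3: at line 1 remove [diwf,diauj,dkm] add [dvm,dklaf,bxynu] -> 10 lines: bkxt fcgl dvm dklaf bxynu tzl snkj gfap ggtqq vvai
Hunk 4: at line 5 remove [snkj,gfap] add [fjqv] -> 9 lines: bkxt fcgl dvm dklaf bxynu tzl fjqv ggtqq vvai
Hunk 5: at line 1 remove [fcgl,dvm,dklaf] add [crv,mzxne,gzj] -> 9 lines: bkxt crv mzxne gzj bxynu tzl fjqv ggtqq vvai
Hunk 6: at line 1 remove [crv,mzxne,gzj] add [sgy,agl] -> 8 lines: bkxt sgy agl bxynu tzl fjqv ggtqq vvai
Hunk 7: at line 1 remove [sgy,agl] add [kcey] -> 7 lines: bkxt kcey bxynu tzl fjqv ggtqq vvai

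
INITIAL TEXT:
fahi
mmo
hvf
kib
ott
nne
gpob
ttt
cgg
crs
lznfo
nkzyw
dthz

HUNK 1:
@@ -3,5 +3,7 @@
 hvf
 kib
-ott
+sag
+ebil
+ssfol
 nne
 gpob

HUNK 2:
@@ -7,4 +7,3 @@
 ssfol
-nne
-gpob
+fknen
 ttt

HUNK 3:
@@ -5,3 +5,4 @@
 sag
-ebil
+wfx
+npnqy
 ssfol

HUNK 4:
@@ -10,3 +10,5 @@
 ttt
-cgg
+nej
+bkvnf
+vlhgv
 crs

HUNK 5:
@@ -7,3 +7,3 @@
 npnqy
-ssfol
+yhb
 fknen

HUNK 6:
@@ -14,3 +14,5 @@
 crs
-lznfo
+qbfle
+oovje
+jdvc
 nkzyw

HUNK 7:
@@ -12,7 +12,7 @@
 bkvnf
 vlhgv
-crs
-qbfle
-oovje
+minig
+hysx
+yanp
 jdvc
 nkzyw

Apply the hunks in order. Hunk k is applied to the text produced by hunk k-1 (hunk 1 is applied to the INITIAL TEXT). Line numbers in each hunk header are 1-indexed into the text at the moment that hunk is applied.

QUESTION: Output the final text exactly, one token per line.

Answer: fahi
mmo
hvf
kib
sag
wfx
npnqy
yhb
fknen
ttt
nej
bkvnf
vlhgv
minig
hysx
yanp
jdvc
nkzyw
dthz

Derivation:
Hunk 1: at line 3 remove [ott] add [sag,ebil,ssfol] -> 15 lines: fahi mmo hvf kib sag ebil ssfol nne gpob ttt cgg crs lznfo nkzyw dthz
Hunk 2: at line 7 remove [nne,gpob] add [fknen] -> 14 lines: fahi mmo hvf kib sag ebil ssfol fknen ttt cgg crs lznfo nkzyw dthz
Hunk 3: at line 5 remove [ebil] add [wfx,npnqy] -> 15 lines: fahi mmo hvf kib sag wfx npnqy ssfol fknen ttt cgg crs lznfo nkzyw dthz
Hunk 4: at line 10 remove [cgg] add [nej,bkvnf,vlhgv] -> 17 lines: fahi mmo hvf kib sag wfx npnqy ssfol fknen ttt nej bkvnf vlhgv crs lznfo nkzyw dthz
Hunk 5: at line 7 remove [ssfol] add [yhb] -> 17 lines: fahi mmo hvf kib sag wfx npnqy yhb fknen ttt nej bkvnf vlhgv crs lznfo nkzyw dthz
Hunk 6: at line 14 remove [lznfo] add [qbfle,oovje,jdvc] -> 19 lines: fahi mmo hvf kib sag wfx npnqy yhb fknen ttt nej bkvnf vlhgv crs qbfle oovje jdvc nkzyw dthz
Hunk 7: at line 12 remove [crs,qbfle,oovje] add [minig,hysx,yanp] -> 19 lines: fahi mmo hvf kib sag wfx npnqy yhb fknen ttt nej bkvnf vlhgv minig hysx yanp jdvc nkzyw dthz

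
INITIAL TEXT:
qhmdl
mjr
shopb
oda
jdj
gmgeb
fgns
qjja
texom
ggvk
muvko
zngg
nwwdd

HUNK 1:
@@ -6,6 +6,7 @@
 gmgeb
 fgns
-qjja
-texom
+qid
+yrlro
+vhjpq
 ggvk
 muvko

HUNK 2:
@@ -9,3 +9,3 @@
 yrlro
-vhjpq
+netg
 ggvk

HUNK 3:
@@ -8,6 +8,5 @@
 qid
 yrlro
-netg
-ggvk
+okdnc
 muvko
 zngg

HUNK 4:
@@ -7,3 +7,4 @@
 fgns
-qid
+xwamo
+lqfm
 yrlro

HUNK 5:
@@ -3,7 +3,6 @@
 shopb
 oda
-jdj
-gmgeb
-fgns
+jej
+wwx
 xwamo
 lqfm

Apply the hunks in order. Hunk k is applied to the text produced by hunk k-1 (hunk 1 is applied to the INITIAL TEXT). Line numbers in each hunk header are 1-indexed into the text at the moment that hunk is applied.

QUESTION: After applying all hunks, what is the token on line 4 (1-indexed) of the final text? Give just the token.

Answer: oda

Derivation:
Hunk 1: at line 6 remove [qjja,texom] add [qid,yrlro,vhjpq] -> 14 lines: qhmdl mjr shopb oda jdj gmgeb fgns qid yrlro vhjpq ggvk muvko zngg nwwdd
Hunk 2: at line 9 remove [vhjpq] add [netg] -> 14 lines: qhmdl mjr shopb oda jdj gmgeb fgns qid yrlro netg ggvk muvko zngg nwwdd
Hunk 3: at line 8 remove [netg,ggvk] add [okdnc] -> 13 lines: qhmdl mjr shopb oda jdj gmgeb fgns qid yrlro okdnc muvko zngg nwwdd
Hunk 4: at line 7 remove [qid] add [xwamo,lqfm] -> 14 lines: qhmdl mjr shopb oda jdj gmgeb fgns xwamo lqfm yrlro okdnc muvko zngg nwwdd
Hunk 5: at line 3 remove [jdj,gmgeb,fgns] add [jej,wwx] -> 13 lines: qhmdl mjr shopb oda jej wwx xwamo lqfm yrlro okdnc muvko zngg nwwdd
Final line 4: oda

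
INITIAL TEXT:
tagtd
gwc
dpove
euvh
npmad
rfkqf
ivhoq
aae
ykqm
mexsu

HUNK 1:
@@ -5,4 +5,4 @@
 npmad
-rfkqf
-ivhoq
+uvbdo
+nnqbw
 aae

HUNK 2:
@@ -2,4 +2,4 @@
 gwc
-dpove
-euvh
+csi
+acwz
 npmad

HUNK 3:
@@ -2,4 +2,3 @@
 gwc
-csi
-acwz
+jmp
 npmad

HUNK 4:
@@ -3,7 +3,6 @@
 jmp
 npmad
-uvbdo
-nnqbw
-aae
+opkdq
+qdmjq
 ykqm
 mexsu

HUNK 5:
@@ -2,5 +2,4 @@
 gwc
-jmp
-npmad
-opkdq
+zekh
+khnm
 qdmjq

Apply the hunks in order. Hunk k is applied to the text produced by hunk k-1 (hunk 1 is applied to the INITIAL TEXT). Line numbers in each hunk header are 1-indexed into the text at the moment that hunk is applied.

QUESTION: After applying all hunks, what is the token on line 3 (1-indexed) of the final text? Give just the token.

Hunk 1: at line 5 remove [rfkqf,ivhoq] add [uvbdo,nnqbw] -> 10 lines: tagtd gwc dpove euvh npmad uvbdo nnqbw aae ykqm mexsu
Hunk 2: at line 2 remove [dpove,euvh] add [csi,acwz] -> 10 lines: tagtd gwc csi acwz npmad uvbdo nnqbw aae ykqm mexsu
Hunk 3: at line 2 remove [csi,acwz] add [jmp] -> 9 lines: tagtd gwc jmp npmad uvbdo nnqbw aae ykqm mexsu
Hunk 4: at line 3 remove [uvbdo,nnqbw,aae] add [opkdq,qdmjq] -> 8 lines: tagtd gwc jmp npmad opkdq qdmjq ykqm mexsu
Hunk 5: at line 2 remove [jmp,npmad,opkdq] add [zekh,khnm] -> 7 lines: tagtd gwc zekh khnm qdmjq ykqm mexsu
Final line 3: zekh

Answer: zekh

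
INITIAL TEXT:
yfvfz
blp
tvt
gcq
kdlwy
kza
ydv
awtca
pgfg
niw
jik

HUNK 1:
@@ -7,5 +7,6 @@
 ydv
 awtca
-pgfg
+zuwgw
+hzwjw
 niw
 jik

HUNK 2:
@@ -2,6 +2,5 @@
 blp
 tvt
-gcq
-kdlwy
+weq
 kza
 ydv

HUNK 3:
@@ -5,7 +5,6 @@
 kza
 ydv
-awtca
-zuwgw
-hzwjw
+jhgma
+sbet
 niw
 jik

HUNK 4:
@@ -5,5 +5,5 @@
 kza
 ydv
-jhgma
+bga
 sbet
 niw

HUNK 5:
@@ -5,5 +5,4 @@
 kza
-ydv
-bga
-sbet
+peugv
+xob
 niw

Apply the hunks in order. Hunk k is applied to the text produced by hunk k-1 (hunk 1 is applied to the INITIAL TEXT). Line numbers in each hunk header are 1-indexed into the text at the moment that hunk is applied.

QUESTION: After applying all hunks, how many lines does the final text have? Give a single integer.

Hunk 1: at line 7 remove [pgfg] add [zuwgw,hzwjw] -> 12 lines: yfvfz blp tvt gcq kdlwy kza ydv awtca zuwgw hzwjw niw jik
Hunk 2: at line 2 remove [gcq,kdlwy] add [weq] -> 11 lines: yfvfz blp tvt weq kza ydv awtca zuwgw hzwjw niw jik
Hunk 3: at line 5 remove [awtca,zuwgw,hzwjw] add [jhgma,sbet] -> 10 lines: yfvfz blp tvt weq kza ydv jhgma sbet niw jik
Hunk 4: at line 5 remove [jhgma] add [bga] -> 10 lines: yfvfz blp tvt weq kza ydv bga sbet niw jik
Hunk 5: at line 5 remove [ydv,bga,sbet] add [peugv,xob] -> 9 lines: yfvfz blp tvt weq kza peugv xob niw jik
Final line count: 9

Answer: 9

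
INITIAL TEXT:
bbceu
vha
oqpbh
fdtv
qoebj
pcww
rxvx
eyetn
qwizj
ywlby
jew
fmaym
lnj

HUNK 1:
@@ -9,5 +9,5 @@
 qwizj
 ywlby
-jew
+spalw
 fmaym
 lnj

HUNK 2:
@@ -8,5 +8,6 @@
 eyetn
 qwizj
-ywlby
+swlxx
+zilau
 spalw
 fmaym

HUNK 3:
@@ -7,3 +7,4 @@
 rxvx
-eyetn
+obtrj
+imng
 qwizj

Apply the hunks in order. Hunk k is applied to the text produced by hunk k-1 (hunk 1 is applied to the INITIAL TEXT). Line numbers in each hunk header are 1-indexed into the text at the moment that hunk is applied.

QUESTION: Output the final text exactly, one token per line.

Hunk 1: at line 9 remove [jew] add [spalw] -> 13 lines: bbceu vha oqpbh fdtv qoebj pcww rxvx eyetn qwizj ywlby spalw fmaym lnj
Hunk 2: at line 8 remove [ywlby] add [swlxx,zilau] -> 14 lines: bbceu vha oqpbh fdtv qoebj pcww rxvx eyetn qwizj swlxx zilau spalw fmaym lnj
Hunk 3: at line 7 remove [eyetn] add [obtrj,imng] -> 15 lines: bbceu vha oqpbh fdtv qoebj pcww rxvx obtrj imng qwizj swlxx zilau spalw fmaym lnj

Answer: bbceu
vha
oqpbh
fdtv
qoebj
pcww
rxvx
obtrj
imng
qwizj
swlxx
zilau
spalw
fmaym
lnj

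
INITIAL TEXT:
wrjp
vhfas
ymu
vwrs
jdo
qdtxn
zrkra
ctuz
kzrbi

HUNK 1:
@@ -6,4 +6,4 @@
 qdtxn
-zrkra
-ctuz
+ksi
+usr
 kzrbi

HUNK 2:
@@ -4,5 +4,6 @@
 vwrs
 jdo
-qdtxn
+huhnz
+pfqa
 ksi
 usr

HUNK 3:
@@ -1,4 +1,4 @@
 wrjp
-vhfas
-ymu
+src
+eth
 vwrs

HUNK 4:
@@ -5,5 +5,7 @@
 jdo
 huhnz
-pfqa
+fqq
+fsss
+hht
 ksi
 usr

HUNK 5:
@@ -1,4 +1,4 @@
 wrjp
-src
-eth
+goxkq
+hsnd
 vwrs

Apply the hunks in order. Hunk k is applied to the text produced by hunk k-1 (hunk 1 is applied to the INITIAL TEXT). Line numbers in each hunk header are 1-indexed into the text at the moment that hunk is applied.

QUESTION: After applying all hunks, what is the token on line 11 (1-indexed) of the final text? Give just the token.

Answer: usr

Derivation:
Hunk 1: at line 6 remove [zrkra,ctuz] add [ksi,usr] -> 9 lines: wrjp vhfas ymu vwrs jdo qdtxn ksi usr kzrbi
Hunk 2: at line 4 remove [qdtxn] add [huhnz,pfqa] -> 10 lines: wrjp vhfas ymu vwrs jdo huhnz pfqa ksi usr kzrbi
Hunk 3: at line 1 remove [vhfas,ymu] add [src,eth] -> 10 lines: wrjp src eth vwrs jdo huhnz pfqa ksi usr kzrbi
Hunk 4: at line 5 remove [pfqa] add [fqq,fsss,hht] -> 12 lines: wrjp src eth vwrs jdo huhnz fqq fsss hht ksi usr kzrbi
Hunk 5: at line 1 remove [src,eth] add [goxkq,hsnd] -> 12 lines: wrjp goxkq hsnd vwrs jdo huhnz fqq fsss hht ksi usr kzrbi
Final line 11: usr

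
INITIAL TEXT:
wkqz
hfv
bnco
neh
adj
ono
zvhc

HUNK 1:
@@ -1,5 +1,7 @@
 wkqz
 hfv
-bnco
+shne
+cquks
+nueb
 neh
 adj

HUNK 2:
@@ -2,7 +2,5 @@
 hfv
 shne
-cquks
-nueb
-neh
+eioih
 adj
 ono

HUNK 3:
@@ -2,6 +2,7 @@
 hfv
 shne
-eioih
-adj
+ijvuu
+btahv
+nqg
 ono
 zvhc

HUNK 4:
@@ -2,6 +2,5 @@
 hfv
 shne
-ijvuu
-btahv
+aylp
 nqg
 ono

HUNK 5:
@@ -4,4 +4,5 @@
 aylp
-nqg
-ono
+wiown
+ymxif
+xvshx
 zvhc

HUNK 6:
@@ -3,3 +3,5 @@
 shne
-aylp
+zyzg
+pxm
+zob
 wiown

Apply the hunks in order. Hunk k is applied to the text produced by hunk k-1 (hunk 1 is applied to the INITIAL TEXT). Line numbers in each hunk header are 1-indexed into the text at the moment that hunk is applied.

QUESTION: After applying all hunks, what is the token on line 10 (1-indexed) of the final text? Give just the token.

Answer: zvhc

Derivation:
Hunk 1: at line 1 remove [bnco] add [shne,cquks,nueb] -> 9 lines: wkqz hfv shne cquks nueb neh adj ono zvhc
Hunk 2: at line 2 remove [cquks,nueb,neh] add [eioih] -> 7 lines: wkqz hfv shne eioih adj ono zvhc
Hunk 3: at line 2 remove [eioih,adj] add [ijvuu,btahv,nqg] -> 8 lines: wkqz hfv shne ijvuu btahv nqg ono zvhc
Hunk 4: at line 2 remove [ijvuu,btahv] add [aylp] -> 7 lines: wkqz hfv shne aylp nqg ono zvhc
Hunk 5: at line 4 remove [nqg,ono] add [wiown,ymxif,xvshx] -> 8 lines: wkqz hfv shne aylp wiown ymxif xvshx zvhc
Hunk 6: at line 3 remove [aylp] add [zyzg,pxm,zob] -> 10 lines: wkqz hfv shne zyzg pxm zob wiown ymxif xvshx zvhc
Final line 10: zvhc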